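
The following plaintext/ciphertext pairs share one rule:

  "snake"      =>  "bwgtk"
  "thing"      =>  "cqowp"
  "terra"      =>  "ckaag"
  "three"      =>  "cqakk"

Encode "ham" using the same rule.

The shift depends on letter class: consonant s→b is +9, but vowel a→g is +6. The rule splits by letter class: vowels +6, consonants +9.
Applying it to ham: h(cons)+9=q, a(vowel)+6=g, m(cons)+9=v.

qgv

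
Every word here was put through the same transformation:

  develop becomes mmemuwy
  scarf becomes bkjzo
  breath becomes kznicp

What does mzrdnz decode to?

driver

A repeating key of period 2 is used — shifts +9, +8 over and over.
Undoing it on mzrdnz: m−9=d, z−8=r, r−9=i, d−8=v, n−9=e, z−8=r.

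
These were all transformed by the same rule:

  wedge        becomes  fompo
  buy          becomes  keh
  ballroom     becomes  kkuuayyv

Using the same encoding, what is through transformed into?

The shift depends on letter class: consonant w→f is +9, but vowel e→o is +10. Vowels shift forward by 10 and consonants shift forward by 9.
For through: t(cons)+9=c, h(cons)+9=q, r(cons)+9=a, o(vowel)+10=y, u(vowel)+10=e, g(cons)+9=p, h(cons)+9=q.

cqayepq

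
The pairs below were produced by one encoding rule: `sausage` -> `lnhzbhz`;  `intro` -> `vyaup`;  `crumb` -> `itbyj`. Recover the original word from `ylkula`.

The word is reversed, then every letter is shifted forward by 7.
Reversing it on ylkula: shift back: y−7=r, l−7=e, k−7=d, u−7=n, l−7=e, a−7=t → rednet; then reverse → tender.

tender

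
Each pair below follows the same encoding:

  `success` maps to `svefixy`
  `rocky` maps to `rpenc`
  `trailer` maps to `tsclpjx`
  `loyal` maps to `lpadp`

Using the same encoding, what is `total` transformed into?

tpvdp

Each letter shifts forward by its position index (0, 1, 2, …) — the shift grows by one for each successive letter.
Applying it to total: t+0=t, o+1=p, t+2=v, a+3=d, l+4=p.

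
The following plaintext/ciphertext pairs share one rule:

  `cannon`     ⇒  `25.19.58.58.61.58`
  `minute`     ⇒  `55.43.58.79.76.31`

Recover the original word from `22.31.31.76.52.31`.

c(#3)→25 and a(#1)→19: differences scale by 3, so n = 3·pos + 16. With a=1..z=26, the number is 3·pos + 16.
Decoding 22.31.31.76.52.31: 22→(22−16)÷3=2=b, 31→(31−16)÷3=5=e, 31→(31−16)÷3=5=e, 76→(76−16)÷3=20=t, 52→(52−16)÷3=12=l, 31→(31−16)÷3=5=e.

beetle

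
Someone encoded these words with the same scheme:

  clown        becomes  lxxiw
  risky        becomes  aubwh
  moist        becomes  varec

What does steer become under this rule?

bfnqa

It's a Vigenère-style cipher with numeric key [9,12]: position i shifts by key[i mod 2].
On steer: s+9=b, t+12=f, e+9=n, e+12=q, r+9=a.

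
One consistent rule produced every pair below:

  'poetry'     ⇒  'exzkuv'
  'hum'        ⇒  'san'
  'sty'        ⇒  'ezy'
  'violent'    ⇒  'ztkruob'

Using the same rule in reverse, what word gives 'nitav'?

punch

The output letters match the input read backwards, each shifted +6: poetry reversed is yrteop. Two steps: reverse the string, then apply a Caesar shift of +6.
Undoing it on nitav: shift back: n−6=h, i−6=c, t−6=n, a−6=u, v−6=p → hcnup; then reverse → punch.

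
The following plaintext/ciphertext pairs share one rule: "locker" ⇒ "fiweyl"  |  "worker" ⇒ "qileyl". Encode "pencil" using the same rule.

Compare letters: l→f is +20, o→i is +20, c→w is +20 — a constant shift. It's a constant shift of +20 (ROT20).
For pencil: p+20=j, e+20=y, n+20=h, c+20=w, i+20=c, l+20=f.

jyhwcf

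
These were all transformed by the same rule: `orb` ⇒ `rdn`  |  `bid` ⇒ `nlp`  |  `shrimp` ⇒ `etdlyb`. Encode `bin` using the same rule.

nlz

The shift depends on letter class: consonant r→d is +12, but vowel o→r is +3. The rule splits by letter class: vowels +3, consonants +12.
For bin: b(cons)+12=n, i(vowel)+3=l, n(cons)+12=z.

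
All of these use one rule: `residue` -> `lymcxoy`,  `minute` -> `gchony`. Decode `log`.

rum

Compare letters: r→l is +20, e→y is +20, s→m is +20 — a constant shift. Each letter is shifted forward by 20 in the alphabet (a Caesar shift of +20).
Undoing it on log: l−20=r, o−20=u, g−20=m.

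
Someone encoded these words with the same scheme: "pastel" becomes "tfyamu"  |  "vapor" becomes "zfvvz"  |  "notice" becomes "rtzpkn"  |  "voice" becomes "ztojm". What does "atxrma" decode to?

Each letter shifts forward by (position + 4), i.e. 4, 5, 6, … — the shift grows by one for each successive letter.
Reversing it on atxrma: a−4=w, t−5=o, x−6=r, r−7=k, m−8=e, a−9=r.

worker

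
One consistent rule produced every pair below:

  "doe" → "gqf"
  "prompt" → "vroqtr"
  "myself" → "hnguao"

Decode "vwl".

jut

The output letters match the input read backwards, each shifted +2: doe reversed is eod. The word is reversed, then every letter is shifted forward by 2.
Reversing it on vwl: shift back: v−2=t, w−2=u, l−2=j → tuj; then reverse → jut.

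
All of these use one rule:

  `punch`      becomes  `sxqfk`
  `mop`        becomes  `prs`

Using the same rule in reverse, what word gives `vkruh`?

Compare letters: p→s is +3, u→x is +3, n→q is +3 — a constant shift. Each letter is shifted forward by 3 in the alphabet (a Caesar shift of +3).
Undoing it on vkruh: v−3=s, k−3=h, r−3=o, u−3=r, h−3=e.

shore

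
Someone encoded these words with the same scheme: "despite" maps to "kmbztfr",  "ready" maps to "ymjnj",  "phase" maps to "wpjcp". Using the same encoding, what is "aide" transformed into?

hqmo

The shift increases by 1 at each position, starting from +7: 7, 8, 9, ….
For aide: a+7=h, i+8=q, d+9=m, e+10=o.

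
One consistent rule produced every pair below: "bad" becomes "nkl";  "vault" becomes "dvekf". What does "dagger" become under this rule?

boqqkn

The output letters match the input read backwards, each shifted +10: bad reversed is dab. The word is reversed, then every letter is shifted forward by 10.
On dagger: reverse → reggad; then shift: r+10=b, e+10=o, g+10=q, g+10=q, a+10=k, d+10=n.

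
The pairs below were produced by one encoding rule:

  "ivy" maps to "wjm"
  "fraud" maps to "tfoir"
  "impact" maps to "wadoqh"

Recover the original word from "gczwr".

solid

Compare letters: i→w is +14, v→j is +14, y→m is +14 — a constant shift. Every letter moves 14 places later in the alphabet, wrapping around z→a.
Undoing it on gczwr: g−14=s, c−14=o, z−14=l, w−14=i, r−14=d.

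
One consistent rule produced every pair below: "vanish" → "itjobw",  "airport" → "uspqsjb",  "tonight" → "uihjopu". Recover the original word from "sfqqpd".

copper

The output letters match the input read backwards, each shifted +1: vanish reversed is hsinav. Read the word backwards and shift each letter +1.
Undoing it on sfqqpd: shift back: s−1=r, f−1=e, q−1=p, q−1=p, p−1=o, d−1=c → reppoc; then reverse → copper.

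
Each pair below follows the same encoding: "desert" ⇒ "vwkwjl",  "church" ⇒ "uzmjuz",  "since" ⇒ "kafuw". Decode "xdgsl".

Compare letters: d→v is +18, e→w is +18, s→k is +18 — a constant shift. Every letter moves 18 places later in the alphabet, wrapping around z→a.
Undoing it on xdgsl: x−18=f, d−18=l, g−18=o, s−18=a, l−18=t.

float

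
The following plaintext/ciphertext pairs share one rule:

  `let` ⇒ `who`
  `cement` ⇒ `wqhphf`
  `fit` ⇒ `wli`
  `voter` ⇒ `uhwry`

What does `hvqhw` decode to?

tense

The output letters match the input read backwards, each shifted +3: let reversed is tel. The word is reversed, then every letter is shifted forward by 3.
Undoing it on hvqhw: shift back: h−3=e, v−3=s, q−3=n, h−3=e, w−3=t → esnet; then reverse → tense.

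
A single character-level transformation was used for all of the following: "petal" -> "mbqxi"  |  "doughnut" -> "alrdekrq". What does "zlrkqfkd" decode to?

counting

Each letter is shifted forward by 23 in the alphabet (a Caesar shift of +23).
Reversing it on zlrkqfkd: z−23=c, l−23=o, r−23=u, k−23=n, q−23=t, f−23=i, k−23=n, d−23=g.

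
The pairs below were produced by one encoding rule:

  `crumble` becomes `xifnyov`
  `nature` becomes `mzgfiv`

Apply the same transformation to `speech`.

Each pair mirrors across the alphabet (c↔x, r↔i, u↔f): positions sum to 25. Letters are reflected about the middle of the alphabet (position → 25−position): Atbash.
For speech: s↔h, p↔k, e↔v, e↔v, c↔x, h↔s.

hkvvxs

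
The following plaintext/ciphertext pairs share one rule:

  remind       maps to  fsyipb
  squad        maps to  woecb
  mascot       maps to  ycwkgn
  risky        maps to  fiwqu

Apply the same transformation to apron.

Treating letters as 0–25, the rule is x ↦ 17x + 2 (mod 26).
On apron: a(0)→17·0+2≡2=c; p(15)→17·15+2≡23=x; r(17)→17·17+2≡5=f; o(14)→17·14+2≡6=g; n(13)→17·13+2≡15=p (all mod 26).

cxfgp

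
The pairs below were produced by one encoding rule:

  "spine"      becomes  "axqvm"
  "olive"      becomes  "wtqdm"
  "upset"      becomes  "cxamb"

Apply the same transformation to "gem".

It's a constant shift of +8 (ROT8).
For gem: g+8=o, e+8=m, m+8=u.

omu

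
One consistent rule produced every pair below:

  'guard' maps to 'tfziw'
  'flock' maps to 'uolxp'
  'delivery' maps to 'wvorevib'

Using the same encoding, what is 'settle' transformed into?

Each pair mirrors across the alphabet (g↔t, u↔f, a↔z): positions sum to 25. Each letter is replaced by its mirror in the alphabet: a↔z, b↔y, c↔x, and so on (the Atbash cipher).
On settle: s↔h, e↔v, t↔g, t↔g, l↔o, e↔v.

hvggov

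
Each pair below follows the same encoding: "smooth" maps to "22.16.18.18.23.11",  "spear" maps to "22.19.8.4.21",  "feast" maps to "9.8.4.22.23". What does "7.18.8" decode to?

s is letter #19 and maps to 22: an offset of 3. Each letter is replaced by its alphabet position (a=1..z=26) + 3.
Decoding 7.18.8: 7→(7−3)÷1=4=d, 18→(18−3)÷1=15=o, 8→(8−3)÷1=5=e.

doe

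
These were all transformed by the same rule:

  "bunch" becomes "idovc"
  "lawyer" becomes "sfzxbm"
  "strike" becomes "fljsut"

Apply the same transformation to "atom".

Read the word backwards and shift each letter +1.
Applying it to atom: reverse → mota; then shift: m+1=n, o+1=p, t+1=u, a+1=b.

npub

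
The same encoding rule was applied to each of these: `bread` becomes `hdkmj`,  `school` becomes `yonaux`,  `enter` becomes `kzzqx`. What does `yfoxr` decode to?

Shifts by position in bread: pos 0: b→h (+6), pos 1: r→d (+12), pos 2: e→k (+6), pos 3: a→m (+12) — repeating every 2. A repeating key of period 2 is used — shifts +6, +12 over and over.
Reversing it on yfoxr: y−6=s, f−12=t, o−6=i, x−12=l, r−6=l.

still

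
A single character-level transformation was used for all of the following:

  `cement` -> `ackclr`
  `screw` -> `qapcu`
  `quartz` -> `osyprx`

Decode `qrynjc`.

Compare letters: c→a is +24, e→c is +24, m→k is +24 — a constant shift. This is a Caesar cipher with shift 24.
Decoding qrynjc: q−24=s, r−24=t, y−24=a, n−24=p, j−24=l, c−24=e.

staple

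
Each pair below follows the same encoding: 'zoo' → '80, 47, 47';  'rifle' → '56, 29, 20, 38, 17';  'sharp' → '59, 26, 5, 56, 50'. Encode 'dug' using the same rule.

z(#26)→80 and o(#15)→47: differences scale by 3, so n = 3·pos + 2. The formula is n = 3×(alphabet index, a=1) + 2.
Applying it to dug: d=4→14, u=21→65, g=7→23.

14, 65, 23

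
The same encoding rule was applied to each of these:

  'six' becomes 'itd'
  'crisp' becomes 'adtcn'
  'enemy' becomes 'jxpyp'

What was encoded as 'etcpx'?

The output letters match the input read backwards, each shifted +11: six reversed is xis. Two steps: reverse the string, then apply a Caesar shift of +11.
Decoding etcpx: shift back: e−11=t, t−11=i, c−11=r, p−11=e, x−11=m → tirem; then reverse → merit.

merit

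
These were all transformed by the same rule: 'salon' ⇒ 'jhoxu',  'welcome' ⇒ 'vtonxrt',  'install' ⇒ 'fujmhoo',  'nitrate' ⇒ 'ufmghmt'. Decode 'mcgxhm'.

This is an affine cipher: with a=0,…,z=25, each position x becomes (3x+7) mod 26.
Undoing it on mcgxhm: m(12)→9·(12−7)≡19=t; c(2)→9·(2−7)≡7=h; g(6)→9·(6−7)≡17=r; x(23)→9·(23−7)≡14=o; h(7)→9·(7−7)≡0=a; m(12)→9·(12−7)≡19=t (all mod 26).

throat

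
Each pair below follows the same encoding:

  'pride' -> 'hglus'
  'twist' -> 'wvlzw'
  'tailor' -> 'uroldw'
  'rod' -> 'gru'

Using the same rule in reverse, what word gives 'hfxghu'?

reduce

The output letters match the input read backwards, each shifted +3: pride reversed is edirp. The word is reversed, then every letter is shifted forward by 3.
Decoding hfxghu: shift back: h−3=e, f−3=c, x−3=u, g−3=d, h−3=e, u−3=r → ecuder; then reverse → reduce.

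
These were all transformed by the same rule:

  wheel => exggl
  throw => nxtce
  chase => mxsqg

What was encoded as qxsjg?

w(22)→e(4) and h(7)→x(23) fit y≡23x+18 (mod 26); the inverse of 23 mod 26 is 17. This is an affine cipher: with a=0,…,z=25, each position x becomes (23x+18) mod 26.
Reversing it on qxsjg: q(16)→17·(16−18)≡18=s; x(23)→17·(23−18)≡7=h; s(18)→17·(18−18)≡0=a; j(9)→17·(9−18)≡3=d; g(6)→17·(6−18)≡4=e (all mod 26).

shade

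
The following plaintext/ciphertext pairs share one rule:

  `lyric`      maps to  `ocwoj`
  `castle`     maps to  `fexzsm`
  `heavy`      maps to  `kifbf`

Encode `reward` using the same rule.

uibgyl

In lyric: l→o is +3, y→c is +4, r→w is +5, i→o is +6 — the shift increases by 1 each position. Letter i (0-indexed) is shifted by i+3, so successive shifts are 3, 4, 5, ….
Applying it to reward: r+3=u, e+4=i, w+5=b, a+6=g, r+7=y, d+8=l.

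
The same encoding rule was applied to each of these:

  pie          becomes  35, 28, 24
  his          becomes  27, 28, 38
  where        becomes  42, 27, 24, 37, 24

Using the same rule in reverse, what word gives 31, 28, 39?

p is letter #16 and maps to 35: an offset of 19. The number is (letter's place in the alphabet, a=1) + 19.
Decoding 31, 28, 39: 31→(31−19)÷1=12=l, 28→(28−19)÷1=9=i, 39→(39−19)÷1=20=t.

lit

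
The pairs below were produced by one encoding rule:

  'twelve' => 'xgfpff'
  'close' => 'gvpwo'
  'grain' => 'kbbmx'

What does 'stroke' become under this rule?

wdssuf

Shifts by position in twelve: pos 0: t→x (+4), pos 1: w→g (+10), pos 2: e→f (+1), pos 3: l→p (+4), pos 4: v→f (+10), pos 5: e→f (+1) — repeating every 3. The shifts repeat in a cycle of length 3: positions 0,1,… shift by +4, +10, +1, then the pattern repeats.
On stroke: s+4=w, t+10=d, r+1=s, o+4=s, k+10=u, e+1=f.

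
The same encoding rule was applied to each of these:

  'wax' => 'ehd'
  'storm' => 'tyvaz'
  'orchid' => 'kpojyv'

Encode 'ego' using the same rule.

The output letters match the input read backwards, each shifted +7: wax reversed is xaw. Two steps: reverse the string, then apply a Caesar shift of +7.
For ego: reverse → oge; then shift: o+7=v, g+7=n, e+7=l.

vnl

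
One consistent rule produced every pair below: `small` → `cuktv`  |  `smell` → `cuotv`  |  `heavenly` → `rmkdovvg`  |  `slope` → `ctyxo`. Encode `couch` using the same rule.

Shifts by position in small: pos 0: s→c (+10), pos 1: m→u (+8), pos 2: a→k (+10), pos 3: l→t (+8) — repeating every 2. A repeating key of period 2 is used — shifts +10, +8 over and over.
Applying it to couch: c+10=m, o+8=w, u+10=e, c+8=k, h+10=r.

mwekr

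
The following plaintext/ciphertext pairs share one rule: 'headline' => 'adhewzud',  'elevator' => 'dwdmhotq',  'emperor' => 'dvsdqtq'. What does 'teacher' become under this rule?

odhfadq

h(7)→a(0) and e(4)→d(3) fit y≡25x+7 (mod 26); the inverse of 25 mod 26 is 25. This is an affine cipher: with a=0,…,z=25, each position x becomes (25x+7) mod 26.
Applying it to teacher: t(19)→25·19+7≡14=o; e(4)→25·4+7≡3=d; a(0)→25·0+7≡7=h; c(2)→25·2+7≡5=f; h(7)→25·7+7≡0=a; e(4)→25·4+7≡3=d; r(17)→25·17+7≡16=q (all mod 26).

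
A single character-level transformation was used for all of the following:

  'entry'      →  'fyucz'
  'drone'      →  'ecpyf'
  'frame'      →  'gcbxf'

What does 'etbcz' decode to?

It's a Vigenère-style cipher with numeric key [1,11]: position i shifts by key[i mod 2].
Undoing it on etbcz: e−1=d, t−11=i, b−1=a, c−11=r, z−1=y.

diary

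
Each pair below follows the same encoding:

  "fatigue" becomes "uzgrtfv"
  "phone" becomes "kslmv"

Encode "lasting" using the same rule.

Each pair mirrors across the alphabet (f↔u, a↔z, t↔g): positions sum to 25. This is the alphabet-reversal cipher (Atbash): a becomes z, b becomes y, etc.
Applying it to lasting: l↔o, a↔z, s↔h, t↔g, i↔r, n↔m, g↔t.

ozhgrmt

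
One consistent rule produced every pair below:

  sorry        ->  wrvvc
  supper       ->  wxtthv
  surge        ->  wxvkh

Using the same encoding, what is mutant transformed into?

Vowels shift forward by 3 and consonants shift forward by 4.
Applying it to mutant: m(cons)+4=q, u(vowel)+3=x, t(cons)+4=x, a(vowel)+3=d, n(cons)+4=r, t(cons)+4=x.

qxxdrx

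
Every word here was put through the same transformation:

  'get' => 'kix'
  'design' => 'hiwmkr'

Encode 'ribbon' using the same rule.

This is a Caesar cipher with shift 4.
Applying it to ribbon: r+4=v, i+4=m, b+4=f, b+4=f, o+4=s, n+4=r.

vmffsr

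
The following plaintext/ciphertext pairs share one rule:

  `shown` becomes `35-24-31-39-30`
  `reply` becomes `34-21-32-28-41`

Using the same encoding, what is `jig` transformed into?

26-25-23

s is letter #19 and maps to 35: an offset of 16. Each letter is replaced by its alphabet position (a=1..z=26) + 16.
On jig: j=10→26, i=9→25, g=7→23.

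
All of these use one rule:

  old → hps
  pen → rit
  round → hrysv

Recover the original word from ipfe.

The output letters match the input read backwards, each shifted +4: old reversed is dlo. The word is reversed, then every letter is shifted forward by 4.
Undoing it on ipfe: shift back: i−4=e, p−4=l, f−4=b, e−4=a → elba; then reverse → able.

able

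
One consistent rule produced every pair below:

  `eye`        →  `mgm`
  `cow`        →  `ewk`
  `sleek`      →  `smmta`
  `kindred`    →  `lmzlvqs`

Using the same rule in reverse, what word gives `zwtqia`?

sailor

The output letters match the input read backwards, each shifted +8: eye reversed is eye. Read the word backwards and shift each letter +8.
Undoing it on zwtqia: shift back: z−8=r, w−8=o, t−8=l, q−8=i, i−8=a, a−8=s → rolias; then reverse → sailor.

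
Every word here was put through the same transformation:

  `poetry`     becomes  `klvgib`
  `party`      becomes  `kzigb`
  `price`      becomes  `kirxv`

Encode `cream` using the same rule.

Each pair mirrors across the alphabet (p↔k, o↔l, e↔v): positions sum to 25. Each letter is replaced by its mirror in the alphabet: a↔z, b↔y, c↔x, and so on (the Atbash cipher).
On cream: c↔x, r↔i, e↔v, a↔z, m↔n.

xivzn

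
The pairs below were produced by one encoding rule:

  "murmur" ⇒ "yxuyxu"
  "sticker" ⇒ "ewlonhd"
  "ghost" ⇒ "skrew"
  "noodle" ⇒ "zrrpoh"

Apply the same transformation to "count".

Shifts by position in murmur: pos 0: m→y (+12), pos 1: u→x (+3), pos 2: r→u (+3), pos 3: m→y (+12), pos 4: u→x (+3), pos 5: r→u (+3) — repeating every 3. A repeating key of period 3 is used — shifts +12, +3, +3 over and over.
On count: c+12=o, o+3=r, u+3=x, n+12=z, t+3=w.

orxzw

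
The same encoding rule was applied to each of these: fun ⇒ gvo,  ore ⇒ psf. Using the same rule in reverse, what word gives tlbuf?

Compare letters: f→g is +1, u→v is +1, n→o is +1 — a constant shift. It's a constant shift of +1 (ROT1).
Reversing it on tlbuf: t−1=s, l−1=k, b−1=a, u−1=t, f−1=e.

skate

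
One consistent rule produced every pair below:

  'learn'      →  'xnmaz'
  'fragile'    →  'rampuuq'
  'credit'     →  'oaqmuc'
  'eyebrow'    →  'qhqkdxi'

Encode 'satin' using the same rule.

ejfrz

Shifts by position in learn: pos 0: l→x (+12), pos 1: e→n (+9), pos 2: a→m (+12), pos 3: r→a (+9) — repeating every 2. The shifts repeat in a cycle of length 2: positions 0,1,… shift by +12, +9, then the pattern repeats.
Applying it to satin: s+12=e, a+9=j, t+12=f, i+9=r, n+12=z.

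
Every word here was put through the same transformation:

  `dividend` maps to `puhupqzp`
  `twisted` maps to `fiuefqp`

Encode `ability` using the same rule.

Compare letters: d→p is +12, i→u is +12, v→h is +12 — a constant shift. Every letter moves 12 places later in the alphabet, wrapping around z→a.
On ability: a+12=m, b+12=n, i+12=u, l+12=x, i+12=u, t+12=f, y+12=k.

mnuxufk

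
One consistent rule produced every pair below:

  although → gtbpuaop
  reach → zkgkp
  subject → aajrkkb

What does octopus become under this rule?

The shift depends on letter class: consonant l→t is +8, but vowel a→g is +6. Two shifts are in play — +6 for a/e/i/o/u, +8 for every other letter.
Applying it to octopus: o(vowel)+6=u, c(cons)+8=k, t(cons)+8=b, o(vowel)+6=u, p(cons)+8=x, u(vowel)+6=a, s(cons)+8=a.

ukbuxaa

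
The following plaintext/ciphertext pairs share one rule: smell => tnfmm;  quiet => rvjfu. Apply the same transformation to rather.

Compare letters: s→t is +1, m→n is +1, e→f is +1 — a constant shift. Each letter is shifted forward by 1 in the alphabet (a Caesar shift of +1).
On rather: r+1=s, a+1=b, t+1=u, h+1=i, e+1=f, r+1=s.

sbuifs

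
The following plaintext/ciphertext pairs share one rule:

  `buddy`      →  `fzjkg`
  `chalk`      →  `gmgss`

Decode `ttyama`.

poster

In buddy: b→f is +4, u→z is +5, d→j is +6, d→k is +7 — the shift increases by 1 each position. Letter i (0-indexed) is shifted by i+4, so successive shifts are 4, 5, 6, ….
Decoding ttyama: t−4=p, t−5=o, y−6=s, a−7=t, m−8=e, a−9=r.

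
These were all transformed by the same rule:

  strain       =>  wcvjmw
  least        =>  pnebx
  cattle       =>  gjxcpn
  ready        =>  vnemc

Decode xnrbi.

Shifts by position in strain: pos 0: s→w (+4), pos 1: t→c (+9), pos 2: r→v (+4), pos 3: a→j (+9) — repeating every 2. A repeating key of period 2 is used — shifts +4, +9 over and over.
Reversing it on xnrbi: x−4=t, n−9=e, r−4=n, b−9=s, i−4=e.

tense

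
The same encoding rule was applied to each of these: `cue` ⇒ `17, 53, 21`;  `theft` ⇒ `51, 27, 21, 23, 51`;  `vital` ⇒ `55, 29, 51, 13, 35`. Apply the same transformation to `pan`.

43, 13, 39

c(#3)→17 and u(#21)→53: differences scale by 2, so n = 2·pos + 11. With a=1..z=26, the number is 2·pos + 11.
On pan: p=16→43, a=1→13, n=14→39.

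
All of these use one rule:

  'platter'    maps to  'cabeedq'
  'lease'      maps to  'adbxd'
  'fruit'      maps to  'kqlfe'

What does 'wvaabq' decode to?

p(15)→c(2) and l(11)→a(0) fit y≡7x+1 (mod 26); the inverse of 7 mod 26 is 15. Each letter's alphabet position (a=0..z=25) is mapped through 7·x+1 mod 26 — an affine cipher.
Decoding wvaabq: w(22)→15·(22−1)≡3=d; v(21)→15·(21−1)≡14=o; a(0)→15·(0−1)≡11=l; a(0)→15·(0−1)≡11=l; b(1)→15·(1−1)≡0=a; q(16)→15·(16−1)≡17=r (all mod 26).

dollar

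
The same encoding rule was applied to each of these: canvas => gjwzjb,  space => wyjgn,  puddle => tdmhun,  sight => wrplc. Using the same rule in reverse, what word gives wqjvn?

A repeating key of period 3 is used — shifts +4, +9, +9 over and over.
Undoing it on wqjvn: w−4=s, q−9=h, j−9=a, v−4=r, n−9=e.

share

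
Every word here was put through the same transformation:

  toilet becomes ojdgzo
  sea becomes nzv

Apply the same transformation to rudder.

mpyyzm

It's a constant shift of +21 (ROT21).
On rudder: r+21=m, u+21=p, d+21=y, d+21=y, e+21=z, r+21=m.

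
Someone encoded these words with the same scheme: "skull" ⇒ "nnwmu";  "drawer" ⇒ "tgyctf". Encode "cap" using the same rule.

rce

The output letters match the input read backwards, each shifted +2: skull reversed is lluks. Read the word backwards and shift each letter +2.
For cap: reverse → pac; then shift: p+2=r, a+2=c, c+2=e.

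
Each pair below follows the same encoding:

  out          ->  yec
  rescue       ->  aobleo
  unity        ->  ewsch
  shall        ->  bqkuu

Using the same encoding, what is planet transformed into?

yukwoc

The rule splits by letter class: vowels +10, consonants +9.
Applying it to planet: p(cons)+9=y, l(cons)+9=u, a(vowel)+10=k, n(cons)+9=w, e(vowel)+10=o, t(cons)+9=c.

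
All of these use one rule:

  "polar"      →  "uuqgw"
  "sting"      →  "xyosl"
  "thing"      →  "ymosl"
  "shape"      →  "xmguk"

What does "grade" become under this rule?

lwgik

The shift depends on letter class: consonant p→u is +5, but vowel o→u is +6. The rule splits by letter class: vowels +6, consonants +5.
On grade: g(cons)+5=l, r(cons)+5=w, a(vowel)+6=g, d(cons)+5=i, e(vowel)+6=k.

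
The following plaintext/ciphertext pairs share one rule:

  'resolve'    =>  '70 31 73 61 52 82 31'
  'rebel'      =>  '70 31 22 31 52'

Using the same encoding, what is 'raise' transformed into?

70 19 43 73 31

r(#18)→70 and e(#5)→31: differences scale by 3, so n = 3·pos + 16. Each letter becomes 3×(its alphabet position, a=1..z=26) + 16.
On raise: r=18→70, a=1→19, i=9→43, s=19→73, e=5→31.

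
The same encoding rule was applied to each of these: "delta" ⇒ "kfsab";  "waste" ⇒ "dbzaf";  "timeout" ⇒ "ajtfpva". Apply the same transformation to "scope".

zjpwf

The shift depends on letter class: consonant d→k is +7, but vowel e→f is +1. Two shifts are in play — +1 for a/e/i/o/u, +7 for every other letter.
Applying it to scope: s(cons)+7=z, c(cons)+7=j, o(vowel)+1=p, p(cons)+7=w, e(vowel)+1=f.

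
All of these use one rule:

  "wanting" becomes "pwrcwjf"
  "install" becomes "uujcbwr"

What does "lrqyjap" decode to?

graphic

The output letters match the input read backwards, each shifted +9: wanting reversed is gnitnaw. Two steps: reverse the string, then apply a Caesar shift of +9.
Reversing it on lrqyjap: shift back: l−9=c, r−9=i, q−9=h, y−9=p, j−9=a, a−9=r, p−9=g → cihparg; then reverse → graphic.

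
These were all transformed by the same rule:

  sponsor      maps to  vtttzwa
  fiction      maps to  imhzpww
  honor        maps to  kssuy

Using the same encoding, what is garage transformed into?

In sponsor: s→v is +3, p→t is +4, o→t is +5, n→t is +6 — the shift increases by 1 each position. The shift increases by 1 at each position, starting from +3: 3, 4, 5, ….
For garage: g+3=j, a+4=e, r+5=w, a+6=g, g+7=n, e+8=m.

jewgnm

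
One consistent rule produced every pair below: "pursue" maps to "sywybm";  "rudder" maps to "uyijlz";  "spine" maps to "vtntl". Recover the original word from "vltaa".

Letter i (0-indexed) is shifted by i+3, so successive shifts are 3, 4, 5, ….
Decoding vltaa: v−3=s, l−4=h, t−5=o, a−6=u, a−7=t.

shout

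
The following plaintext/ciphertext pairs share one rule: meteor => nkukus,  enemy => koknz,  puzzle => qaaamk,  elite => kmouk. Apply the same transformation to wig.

The shift depends on letter class: consonant m→n is +1, but vowel e→k is +6. Vowels shift forward by 6 and consonants shift forward by 1.
On wig: w(cons)+1=x, i(vowel)+6=o, g(cons)+1=h.

xoh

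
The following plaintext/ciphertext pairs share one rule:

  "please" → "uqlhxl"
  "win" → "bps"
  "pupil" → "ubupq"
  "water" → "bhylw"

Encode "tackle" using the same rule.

yhhpql

Vowels shift forward by 7 and consonants shift forward by 5.
For tackle: t(cons)+5=y, a(vowel)+7=h, c(cons)+5=h, k(cons)+5=p, l(cons)+5=q, e(vowel)+7=l.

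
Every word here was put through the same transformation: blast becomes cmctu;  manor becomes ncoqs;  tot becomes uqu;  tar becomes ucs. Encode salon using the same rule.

tcmqo

The shift depends on letter class: consonant b→c is +1, but vowel a→c is +2. Two shifts are in play — +2 for a/e/i/o/u, +1 for every other letter.
On salon: s(cons)+1=t, a(vowel)+2=c, l(cons)+1=m, o(vowel)+2=q, n(cons)+1=o.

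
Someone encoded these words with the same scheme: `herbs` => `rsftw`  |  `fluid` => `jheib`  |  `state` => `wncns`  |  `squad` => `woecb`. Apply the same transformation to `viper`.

vixsf

h(7)→r(17) and e(4)→s(18) fit y≡17x+2 (mod 26); the inverse of 17 mod 26 is 23. Each letter's alphabet position (a=0..z=25) is mapped through 17·x+2 mod 26 — an affine cipher.
On viper: v(21)→17·21+2≡21=v; i(8)→17·8+2≡8=i; p(15)→17·15+2≡23=x; e(4)→17·4+2≡18=s; r(17)→17·17+2≡5=f (all mod 26).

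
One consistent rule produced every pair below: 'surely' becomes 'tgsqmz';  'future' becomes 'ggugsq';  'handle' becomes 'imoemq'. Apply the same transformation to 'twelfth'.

The shift depends on letter class: consonant s→t is +1, but vowel u→g is +12. Two shifts are in play — +12 for a/e/i/o/u, +1 for every other letter.
Applying it to twelfth: t(cons)+1=u, w(cons)+1=x, e(vowel)+12=q, l(cons)+1=m, f(cons)+1=g, t(cons)+1=u, h(cons)+1=i.

uxqmgui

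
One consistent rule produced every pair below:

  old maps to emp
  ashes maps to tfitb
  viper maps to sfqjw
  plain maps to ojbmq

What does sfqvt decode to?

super

The output letters match the input read backwards, each shifted +1: old reversed is dlo. Read the word backwards and shift each letter +1.
Decoding sfqvt: shift back: s−1=r, f−1=e, q−1=p, v−1=u, t−1=s → repus; then reverse → super.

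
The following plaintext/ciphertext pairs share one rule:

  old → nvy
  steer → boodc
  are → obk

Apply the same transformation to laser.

bockv

The output letters match the input read backwards, each shifted +10: old reversed is dlo. Two steps: reverse the string, then apply a Caesar shift of +10.
For laser: reverse → resal; then shift: r+10=b, e+10=o, s+10=c, a+10=k, l+10=v.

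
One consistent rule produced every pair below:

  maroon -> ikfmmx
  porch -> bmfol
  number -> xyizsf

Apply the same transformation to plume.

m(12)→i(8) and a(0)→k(10) fit y≡15x+10 (mod 26); the inverse of 15 mod 26 is 7. Each letter's alphabet position (a=0..z=25) is mapped through 15·x+10 mod 26 — an affine cipher.
On plume: p(15)→15·15+10≡1=b; l(11)→15·11+10≡19=t; u(20)→15·20+10≡24=y; m(12)→15·12+10≡8=i; e(4)→15·4+10≡18=s (all mod 26).

btyis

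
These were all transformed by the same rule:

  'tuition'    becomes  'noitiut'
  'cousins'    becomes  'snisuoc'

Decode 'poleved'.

The output letters match the input read backwards: tuition reversed is noitiut. The word is simply reversed.
Decoding poleved: then reverse → develop.

develop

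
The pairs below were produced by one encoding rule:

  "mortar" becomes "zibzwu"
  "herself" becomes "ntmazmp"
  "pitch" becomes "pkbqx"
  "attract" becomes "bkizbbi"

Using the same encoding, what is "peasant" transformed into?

The output letters match the input read backwards, each shifted +8: mortar reversed is ratrom. Read the word backwards and shift each letter +8.
Applying it to peasant: reverse → tnasaep; then shift: t+8=b, n+8=v, a+8=i, s+8=a, a+8=i, e+8=m, p+8=x.

bviaimx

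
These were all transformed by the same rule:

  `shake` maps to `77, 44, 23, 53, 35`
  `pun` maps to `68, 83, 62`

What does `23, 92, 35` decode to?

Each letter becomes 3×(its alphabet position, a=1..z=26) + 20.
Reversing it on 23, 92, 35: 23→(23−20)÷3=1=a, 92→(92−20)÷3=24=x, 35→(35−20)÷3=5=e.

axe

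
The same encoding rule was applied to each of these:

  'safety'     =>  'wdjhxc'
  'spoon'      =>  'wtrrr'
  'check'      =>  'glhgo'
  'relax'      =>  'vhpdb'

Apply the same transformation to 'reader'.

The shift depends on letter class: consonant s→w is +4, but vowel a→d is +3. Two shifts are in play — +3 for a/e/i/o/u, +4 for every other letter.
Applying it to reader: r(cons)+4=v, e(vowel)+3=h, a(vowel)+3=d, d(cons)+4=h, e(vowel)+3=h, r(cons)+4=v.

vhdhhv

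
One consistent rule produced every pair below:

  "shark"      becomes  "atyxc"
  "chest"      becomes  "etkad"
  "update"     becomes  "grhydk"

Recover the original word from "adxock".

Treating letters as 0–25, the rule is x ↦ 3x + 24 (mod 26).
Undoing it on adxock: a(0)→9·(0−24)≡18=s; d(3)→9·(3−24)≡19=t; x(23)→9·(23−24)≡17=r; o(14)→9·(14−24)≡14=o; c(2)→9·(2−24)≡10=k; k(10)→9·(10−24)≡4=e (all mod 26).

stroke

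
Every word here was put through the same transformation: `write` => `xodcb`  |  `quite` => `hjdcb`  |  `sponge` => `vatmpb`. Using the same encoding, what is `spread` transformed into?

w(22)→x(23) and r(17)→o(14) fit y≡7x+25 (mod 26); the inverse of 7 mod 26 is 15. This is an affine cipher: with a=0,…,z=25, each position x becomes (7x+25) mod 26.
Applying it to spread: s(18)→7·18+25≡21=v; p(15)→7·15+25≡0=a; r(17)→7·17+25≡14=o; e(4)→7·4+25≡1=b; a(0)→7·0+25≡25=z; d(3)→7·3+25≡20=u (all mod 26).

vaobzu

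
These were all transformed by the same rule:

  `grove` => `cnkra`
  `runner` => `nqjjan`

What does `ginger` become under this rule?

Compare letters: g→c is +22, r→n is +22, o→k is +22 — a constant shift. Each letter is shifted forward by 22 in the alphabet (a Caesar shift of +22).
Applying it to ginger: g+22=c, i+22=e, n+22=j, g+22=c, e+22=a, r+22=n.

cejcan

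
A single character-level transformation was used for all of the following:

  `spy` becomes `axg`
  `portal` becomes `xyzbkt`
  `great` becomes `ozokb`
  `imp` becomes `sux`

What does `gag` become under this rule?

oko

The shift depends on letter class: consonant s→a is +8, but vowel o→y is +10. Two shifts are in play — +10 for a/e/i/o/u, +8 for every other letter.
For gag: g(cons)+8=o, a(vowel)+10=k, g(cons)+8=o.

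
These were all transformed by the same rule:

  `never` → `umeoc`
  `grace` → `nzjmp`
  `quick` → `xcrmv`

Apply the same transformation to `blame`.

itjwp

Letter i (0-indexed) is shifted by i+7, so successive shifts are 7, 8, 9, ….
On blame: b+7=i, l+8=t, a+9=j, m+10=w, e+11=p.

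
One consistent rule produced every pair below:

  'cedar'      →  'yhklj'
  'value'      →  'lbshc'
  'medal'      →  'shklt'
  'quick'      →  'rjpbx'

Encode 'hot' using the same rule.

Two steps: reverse the string, then apply a Caesar shift of +7.
Applying it to hot: reverse → toh; then shift: t+7=a, o+7=v, h+7=o.

avo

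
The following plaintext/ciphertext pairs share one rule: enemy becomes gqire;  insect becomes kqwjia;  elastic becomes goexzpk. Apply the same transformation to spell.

In enemy: e→g is +2, n→q is +3, e→i is +4, m→r is +5 — the shift increases by 1 each position. Letter i (0-indexed) is shifted by i+2, so successive shifts are 2, 3, 4, ….
On spell: s+2=u, p+3=s, e+4=i, l+5=q, l+6=r.

usiqr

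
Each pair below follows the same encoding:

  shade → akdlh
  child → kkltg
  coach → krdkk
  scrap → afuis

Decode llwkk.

Shifts by position in shade: pos 0: s→a (+8), pos 1: h→k (+3), pos 2: a→d (+3), pos 3: d→l (+8), pos 4: e→h (+3) — repeating every 3. A repeating key of period 3 is used — shifts +8, +3, +3 over and over.
Undoing it on llwkk: l−8=d, l−3=i, w−3=t, k−8=c, k−3=h.

ditch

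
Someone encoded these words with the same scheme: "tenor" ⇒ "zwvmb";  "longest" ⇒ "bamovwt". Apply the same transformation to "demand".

lviuml

The output letters match the input read backwards, each shifted +8: tenor reversed is ronet. Read the word backwards and shift each letter +8.
For demand: reverse → dnamed; then shift: d+8=l, n+8=v, a+8=i, m+8=u, e+8=m, d+8=l.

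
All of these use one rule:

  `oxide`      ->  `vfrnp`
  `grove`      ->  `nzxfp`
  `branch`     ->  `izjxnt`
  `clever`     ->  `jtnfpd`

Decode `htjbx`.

alarm

In oxide: o→v is +7, x→f is +8, i→r is +9, d→n is +10 — the shift increases by 1 each position. Letter i (0-indexed) is shifted by i+7, so successive shifts are 7, 8, 9, ….
Reversing it on htjbx: h−7=a, t−8=l, j−9=a, b−10=r, x−11=m.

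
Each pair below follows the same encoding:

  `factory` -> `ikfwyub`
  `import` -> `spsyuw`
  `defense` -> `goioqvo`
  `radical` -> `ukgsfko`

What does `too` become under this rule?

wyy

The rule splits by letter class: vowels +10, consonants +3.
On too: t(cons)+3=w, o(vowel)+10=y, o(vowel)+10=y.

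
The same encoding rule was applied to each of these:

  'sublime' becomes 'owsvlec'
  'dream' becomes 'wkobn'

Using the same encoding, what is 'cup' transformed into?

zem

The output letters match the input read backwards, each shifted +10: sublime reversed is emilbus. The word is reversed, then every letter is shifted forward by 10.
On cup: reverse → puc; then shift: p+10=z, u+10=e, c+10=m.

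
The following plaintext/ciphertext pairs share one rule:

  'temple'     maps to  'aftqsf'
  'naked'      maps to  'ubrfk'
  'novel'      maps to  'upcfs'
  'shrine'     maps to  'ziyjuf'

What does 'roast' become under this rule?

Shifts by position in temple: pos 0: t→a (+7), pos 1: e→f (+1), pos 2: m→t (+7), pos 3: p→q (+1) — repeating every 2. The shifts repeat in a cycle of length 2: positions 0,1,… shift by +7, +1, then the pattern repeats.
On roast: r+7=y, o+1=p, a+7=h, s+1=t, t+7=a.

yphta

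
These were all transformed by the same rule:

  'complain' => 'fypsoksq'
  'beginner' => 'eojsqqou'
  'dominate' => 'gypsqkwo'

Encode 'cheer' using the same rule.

The shift depends on letter class: consonant c→f is +3, but vowel o→y is +10. The rule splits by letter class: vowels +10, consonants +3.
On cheer: c(cons)+3=f, h(cons)+3=k, e(vowel)+10=o, e(vowel)+10=o, r(cons)+3=u.

fkoou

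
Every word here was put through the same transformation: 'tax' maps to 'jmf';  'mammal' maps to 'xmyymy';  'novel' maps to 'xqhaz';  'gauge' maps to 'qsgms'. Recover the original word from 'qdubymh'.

The output letters match the input read backwards, each shifted +12: tax reversed is xat. Two steps: reverse the string, then apply a Caesar shift of +12.
Decoding qdubymh: shift back: q−12=e, d−12=r, u−12=i, b−12=p, y−12=m, m−12=a, h−12=v → eripmav; then reverse → vampire.

vampire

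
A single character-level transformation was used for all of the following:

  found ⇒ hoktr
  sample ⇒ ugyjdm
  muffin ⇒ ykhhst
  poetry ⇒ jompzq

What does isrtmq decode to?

kidney

f(5)→h(7) and o(14)→o(14) fit y≡21x+6 (mod 26); the inverse of 21 mod 26 is 5. Each letter's alphabet position (a=0..z=25) is mapped through 21·x+6 mod 26 — an affine cipher.
Reversing it on isrtmq: i(8)→5·(8−6)≡10=k; s(18)→5·(18−6)≡8=i; r(17)→5·(17−6)≡3=d; t(19)→5·(19−6)≡13=n; m(12)→5·(12−6)≡4=e; q(16)→5·(16−6)≡24=y (all mod 26).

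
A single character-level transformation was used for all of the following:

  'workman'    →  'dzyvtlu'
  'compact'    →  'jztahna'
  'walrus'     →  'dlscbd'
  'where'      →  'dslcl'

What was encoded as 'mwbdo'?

flush

A repeating key of period 2 is used — shifts +7, +11 over and over.
Reversing it on mwbdo: m−7=f, w−11=l, b−7=u, d−11=s, o−7=h.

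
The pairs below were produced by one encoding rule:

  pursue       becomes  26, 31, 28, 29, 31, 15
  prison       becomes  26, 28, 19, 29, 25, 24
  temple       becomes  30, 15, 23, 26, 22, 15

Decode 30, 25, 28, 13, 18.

p is letter #16 and maps to 26: an offset of 10. Letters become their 1-based position plus 10 (so a→11, b→12, …).
Undoing it on 30, 25, 28, 13, 18: 30→(30−10)÷1=20=t, 25→(25−10)÷1=15=o, 28→(28−10)÷1=18=r, 13→(13−10)÷1=3=c, 18→(18−10)÷1=8=h.

torch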